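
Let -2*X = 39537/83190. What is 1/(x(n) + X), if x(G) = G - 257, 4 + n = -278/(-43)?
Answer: -2384780/607576397 ≈ -0.0039251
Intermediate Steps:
n = 106/43 (n = -4 - 278/(-43) = -4 - 278*(-1/43) = -4 + 278/43 = 106/43 ≈ 2.4651)
x(G) = -257 + G
X = -13179/55460 (X = -39537/(2*83190) = -½*13179/27730 = -13179/55460 ≈ -0.23763)
1/(x(n) + X) = 1/((-257 + 106/43) - 13179/55460) = 1/(-10945/43 - 13179/55460) = 1/(-607576397/2384780) = -2384780/607576397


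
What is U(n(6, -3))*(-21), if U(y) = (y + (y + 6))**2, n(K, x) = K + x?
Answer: -3024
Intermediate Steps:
U(y) = (6 + 2*y)**2 (U(y) = (y + (6 + y))**2 = (6 + 2*y)**2)
U(n(6, -3))*(-21) = (4*(3 + (6 - 3))**2)*(-21) = (4*(3 + 3)**2)*(-21) = (4*6**2)*(-21) = (4*36)*(-21) = 144*(-21) = -3024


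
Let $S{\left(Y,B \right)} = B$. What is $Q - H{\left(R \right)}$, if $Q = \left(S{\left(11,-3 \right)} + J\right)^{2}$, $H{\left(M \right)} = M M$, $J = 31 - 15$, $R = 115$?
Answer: $-13056$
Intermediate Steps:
$J = 16$ ($J = 31 - 15 = 16$)
$H{\left(M \right)} = M^{2}$
$Q = 169$ ($Q = \left(-3 + 16\right)^{2} = 13^{2} = 169$)
$Q - H{\left(R \right)} = 169 - 115^{2} = 169 - 13225 = -13056$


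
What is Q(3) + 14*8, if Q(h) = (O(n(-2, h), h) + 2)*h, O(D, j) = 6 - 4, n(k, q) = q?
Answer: 124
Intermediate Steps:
O(D, j) = 2
Q(h) = 4*h (Q(h) = (2 + 2)*h = 4*h)
Q(3) + 14*8 = 4*3 + 14*8 = 12 + 112 = 124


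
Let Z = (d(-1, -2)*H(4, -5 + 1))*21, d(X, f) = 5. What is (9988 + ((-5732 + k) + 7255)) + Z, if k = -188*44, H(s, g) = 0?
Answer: 3239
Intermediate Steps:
k = -8272
Z = 0 (Z = (5*0)*21 = 0*21 = 0)
(9988 + ((-5732 + k) + 7255)) + Z = (9988 + ((-5732 - 8272) + 7255)) + 0 = (9988 + (-14004 + 7255)) + 0 = (9988 - 6749) + 0 = 3239 + 0 = 3239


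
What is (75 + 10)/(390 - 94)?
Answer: 85/296 ≈ 0.28716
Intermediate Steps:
(75 + 10)/(390 - 94) = 85/296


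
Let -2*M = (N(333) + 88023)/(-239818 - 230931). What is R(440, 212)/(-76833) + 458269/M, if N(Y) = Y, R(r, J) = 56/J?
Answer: 292827791378454059/59966466174 ≈ 4.8832e+6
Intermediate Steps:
M = 44178/470749 (M = -(333 + 88023)/(2*(-239818 - 230931)) = -44178/(-470749) = -44178*(-1)/470749 = -½*(-88356/470749) = 44178/470749 ≈ 0.093846)
R(440, 212)/(-76833) + 458269/M = (56/212)/(-76833) + 458269/(44178/470749) = (56*(1/212))*(-1/76833) + 458269*(470749/44178) = (14/53)*(-1/76833) + 215729673481/44178 = -14/4072149 + 215729673481/44178 = 292827791378454059/59966466174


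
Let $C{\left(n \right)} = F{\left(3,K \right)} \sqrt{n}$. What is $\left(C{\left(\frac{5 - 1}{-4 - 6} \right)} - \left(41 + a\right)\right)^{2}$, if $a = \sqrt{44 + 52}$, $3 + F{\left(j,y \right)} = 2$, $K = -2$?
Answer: $\frac{\left(205 + 20 \sqrt{6} + i \sqrt{10}\right)^{2}}{25} \approx 2580.0 + 64.255 i$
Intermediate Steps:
$F{\left(j,y \right)} = -1$ ($F{\left(j,y \right)} = -3 + 2 = -1$)
$a = 4 \sqrt{6}$ ($a = \sqrt{96} = 4 \sqrt{6} \approx 9.798$)
$C{\left(n \right)} = - \sqrt{n}$
$\left(C{\left(\frac{5 - 1}{-4 - 6} \right)} - \left(41 + a\right)\right)^{2} = \left(- \sqrt{\frac{5 - 1}{-4 - 6}} - \left(41 + 4 \sqrt{6}\right)\right)^{2} = \left(- \sqrt{\frac{4}{-10}} - \left(41 + 4 \sqrt{6}\right)\right)^{2} = \left(- \sqrt{4 \left(- \frac{1}{10}\right)} - \left(41 + 4 \sqrt{6}\right)\right)^{2} = \left(- \sqrt{- \frac{2}{5}} - \left(41 + 4 \sqrt{6}\right)\right)^{2} = \left(- \frac{i \sqrt{10}}{5} - \left(41 + 4 \sqrt{6}\right)\right)^{2} = \left(-41 - 4 \sqrt{6} - \frac{i \sqrt{10}}{5}\right)^{2}$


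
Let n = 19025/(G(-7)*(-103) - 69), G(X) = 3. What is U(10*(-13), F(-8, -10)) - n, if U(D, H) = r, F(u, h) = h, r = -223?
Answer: -65269/378 ≈ -172.67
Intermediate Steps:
U(D, H) = -223
n = -19025/378 (n = 19025/(3*(-103) - 69) = 19025/(-309 - 69) = 19025/(-378) = 19025*(-1/378) = -19025/378 ≈ -50.331)
U(10*(-13), F(-8, -10)) - n = -223 - 1*(-19025/378) = -223 + 19025/378 = -65269/378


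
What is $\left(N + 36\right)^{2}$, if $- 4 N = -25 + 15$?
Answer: $\frac{5929}{4} \approx 1482.3$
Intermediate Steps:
$N = \frac{5}{2}$ ($N = - \frac{-25 + 15}{4} = \left(- \frac{1}{4}\right) \left(-10\right) = \frac{5}{2} \approx 2.5$)
$\left(N + 36\right)^{2} = \left(\frac{5}{2} + 36\right)^{2} = \left(\frac{77}{2}\right)^{2} = \frac{5929}{4}$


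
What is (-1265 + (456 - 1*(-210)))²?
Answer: 358801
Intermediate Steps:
(-1265 + (456 - 1*(-210)))² = (-1265 + (456 + 210))² = (-1265 + 666)² = (-599)² = 358801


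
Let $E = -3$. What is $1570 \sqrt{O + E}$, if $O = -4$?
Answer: $1570 i \sqrt{7} \approx 4153.8 i$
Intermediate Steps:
$1570 \sqrt{O + E} = 1570 \sqrt{-4 - 3} = 1570 \sqrt{-7} = 1570 i \sqrt{7}$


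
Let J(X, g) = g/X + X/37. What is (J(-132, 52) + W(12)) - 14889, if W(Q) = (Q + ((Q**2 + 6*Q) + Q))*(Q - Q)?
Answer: -18184306/1221 ≈ -14893.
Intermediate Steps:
J(X, g) = X/37 + g/X (J(X, g) = g/X + X*(1/37) = g/X + X/37 = X/37 + g/X)
W(Q) = 0 (W(Q) = (Q + (Q**2 + 7*Q))*0 = (Q**2 + 8*Q)*0 = 0)
(J(-132, 52) + W(12)) - 14889 = (((1/37)*(-132) + 52/(-132)) + 0) - 14889 = ((-132/37 + 52*(-1/132)) + 0) - 14889 = ((-132/37 - 13/33) + 0) - 14889 = (-4837/1221 + 0) - 14889 = -4837/1221 - 14889 = -18184306/1221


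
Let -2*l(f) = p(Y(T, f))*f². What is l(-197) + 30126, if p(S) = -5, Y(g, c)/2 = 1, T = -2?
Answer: 254297/2 ≈ 1.2715e+5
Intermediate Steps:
Y(g, c) = 2 (Y(g, c) = 2*1 = 2)
l(f) = 5*f²/2 (l(f) = -(-5)*f²/2 = 5*f²/2)
l(-197) + 30126 = (5/2)*(-197)² + 30126 = (5/2)*38809 + 30126 = 194045/2 + 30126 = 254297/2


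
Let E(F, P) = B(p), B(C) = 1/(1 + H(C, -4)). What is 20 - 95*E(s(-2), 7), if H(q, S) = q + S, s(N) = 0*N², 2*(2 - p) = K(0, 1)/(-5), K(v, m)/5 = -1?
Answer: 250/3 ≈ 83.333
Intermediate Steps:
K(v, m) = -5 (K(v, m) = 5*(-1) = -5)
p = 3/2 (p = 2 - (-5)/(2*(-5)) = 2 - (-5)*(-1)/(2*5) = 2 - ½*1 = 2 - ½ = 3/2 ≈ 1.5000)
s(N) = 0
H(q, S) = S + q
B(C) = 1/(-3 + C) (B(C) = 1/(1 + (-4 + C)) = 1/(-3 + C))
E(F, P) = -⅔ (E(F, P) = 1/(-3 + 3/2) = 1/(-3/2) = -⅔)
20 - 95*E(s(-2), 7) = 20 - 95*(-⅔) = 20 + 190/3 = 250/3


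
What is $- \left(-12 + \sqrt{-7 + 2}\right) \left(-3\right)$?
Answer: $-36 + 3 i \sqrt{5} \approx -36.0 + 6.7082 i$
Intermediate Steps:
$- \left(-12 + \sqrt{-7 + 2}\right) \left(-3\right) = - \left(-12 + \sqrt{-5}\right) \left(-3\right) = - \left(-12 + i \sqrt{5}\right) \left(-3\right) = - (36 - 3 i \sqrt{5}) = -36 + 3 i \sqrt{5}$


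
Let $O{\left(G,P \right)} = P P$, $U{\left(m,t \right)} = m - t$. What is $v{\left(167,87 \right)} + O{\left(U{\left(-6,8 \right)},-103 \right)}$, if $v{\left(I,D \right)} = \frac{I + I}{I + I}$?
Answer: $10610$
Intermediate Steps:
$v{\left(I,D \right)} = 1$ ($v{\left(I,D \right)} = \frac{2 I}{2 I} = 2 I \frac{1}{2 I} = 1$)
$O{\left(G,P \right)} = P^{2}$
$v{\left(167,87 \right)} + O{\left(U{\left(-6,8 \right)},-103 \right)} = 1 + \left(-103\right)^{2} = 1 + 10609 = 10610$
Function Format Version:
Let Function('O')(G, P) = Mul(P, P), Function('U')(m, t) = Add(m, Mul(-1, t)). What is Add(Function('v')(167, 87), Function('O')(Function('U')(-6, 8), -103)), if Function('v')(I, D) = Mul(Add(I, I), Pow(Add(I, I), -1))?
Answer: 10610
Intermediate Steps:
Function('v')(I, D) = 1 (Function('v')(I, D) = Mul(Mul(2, I), Pow(Mul(2, I), -1)) = Mul(Mul(2, I), Mul(Rational(1, 2), Pow(I, -1))) = 1)
Function('O')(G, P) = Pow(P, 2)
Add(Function('v')(167, 87), Function('O')(Function('U')(-6, 8), -103)) = Add(1, Pow(-103, 2)) = Add(1, 10609) = 10610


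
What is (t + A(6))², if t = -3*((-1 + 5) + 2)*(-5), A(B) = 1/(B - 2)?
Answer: 130321/16 ≈ 8145.1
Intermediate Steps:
A(B) = 1/(-2 + B)
t = 90 (t = -3*(4 + 2)*(-5) = -3*6*(-5) = -18*(-5) = 90)
(t + A(6))² = (90 + 1/(-2 + 6))² = (90 + 1/4)² = (90 + ¼)² = (361/4)² = 130321/16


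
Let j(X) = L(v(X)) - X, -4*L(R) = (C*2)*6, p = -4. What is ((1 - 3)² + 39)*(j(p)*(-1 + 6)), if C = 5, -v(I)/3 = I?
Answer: -2365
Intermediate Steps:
v(I) = -3*I
L(R) = -15 (L(R) = -5*2*6/4 = -5*6/2 = -¼*60 = -15)
j(X) = -15 - X
((1 - 3)² + 39)*(j(p)*(-1 + 6)) = ((1 - 3)² + 39)*((-15 - 1*(-4))*(-1 + 6)) = ((-2)² + 39)*((-15 + 4)*5) = (4 + 39)*(-11*5) = 43*(-55) = -2365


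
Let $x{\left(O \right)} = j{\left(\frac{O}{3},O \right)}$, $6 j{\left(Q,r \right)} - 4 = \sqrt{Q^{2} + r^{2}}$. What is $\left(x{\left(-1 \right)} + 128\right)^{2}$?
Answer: $\frac{\left(2316 + \sqrt{10}\right)^{2}}{324} \approx 16600.0$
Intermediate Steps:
$j{\left(Q,r \right)} = \frac{2}{3} + \frac{\sqrt{Q^{2} + r^{2}}}{6}$
$x{\left(O \right)} = \frac{2}{3} + \frac{\sqrt{10} \sqrt{O^{2}}}{18}$ ($x{\left(O \right)} = \frac{2}{3} + \frac{\sqrt{\left(\frac{O}{3}\right)^{2} + O^{2}}}{6} = \frac{2}{3} + \frac{\sqrt{\frac{O^{2}}{9} + O^{2}}}{6} = \frac{2}{3} + \frac{\sqrt{\frac{10 O^{2}}{9}}}{6} = \frac{2}{3} + \frac{\frac{1}{3} \sqrt{10} \sqrt{O^{2}}}{6} = \frac{2}{3} + \frac{\sqrt{10} \sqrt{O^{2}}}{18}$)
$\left(x{\left(-1 \right)} + 128\right)^{2} = \left(\left(\frac{2}{3} + \frac{\sqrt{10} \sqrt{\left(-1\right)^{2}}}{18}\right) + 128\right)^{2} = \left(\left(\frac{2}{3} + \frac{\sqrt{10} \sqrt{1}}{18}\right) + 128\right)^{2} = \left(\left(\frac{2}{3} + \frac{1}{18} \sqrt{10} \cdot 1\right) + 128\right)^{2} = \left(\left(\frac{2}{3} + \frac{\sqrt{10}}{18}\right) + 128\right)^{2} = \left(\frac{386}{3} + \frac{\sqrt{10}}{18}\right)^{2}$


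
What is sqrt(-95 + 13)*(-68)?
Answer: -68*I*sqrt(82) ≈ -615.77*I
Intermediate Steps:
sqrt(-95 + 13)*(-68) = sqrt(-82)*(-68) = (I*sqrt(82))*(-68) = -68*I*sqrt(82)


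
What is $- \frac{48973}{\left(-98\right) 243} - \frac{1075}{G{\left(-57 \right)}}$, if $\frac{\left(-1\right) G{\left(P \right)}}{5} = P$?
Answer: $- \frac{776183}{452466} \approx -1.7155$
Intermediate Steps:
$G{\left(P \right)} = - 5 P$
$- \frac{48973}{\left(-98\right) 243} - \frac{1075}{G{\left(-57 \right)}} = - \frac{48973}{\left(-98\right) 243} - \frac{1075}{\left(-5\right) \left(-57\right)} = - \frac{48973}{-23814} - \frac{1075}{285} = \left(-48973\right) \left(- \frac{1}{23814}\right) - \frac{215}{57} = \frac{48973}{23814} - \frac{215}{57} = - \frac{776183}{452466}$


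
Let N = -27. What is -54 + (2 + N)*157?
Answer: -3979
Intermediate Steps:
-54 + (2 + N)*157 = -54 + (2 - 27)*157 = -54 - 25*157 = -54 - 3925 = -3979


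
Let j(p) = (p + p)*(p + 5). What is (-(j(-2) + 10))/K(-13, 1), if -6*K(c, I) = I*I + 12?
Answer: -12/13 ≈ -0.92308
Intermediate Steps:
K(c, I) = -2 - I²/6 (K(c, I) = -(I*I + 12)/6 = -(I² + 12)/6 = -(12 + I²)/6 = -2 - I²/6)
j(p) = 2*p*(5 + p) (j(p) = (2*p)*(5 + p) = 2*p*(5 + p))
(-(j(-2) + 10))/K(-13, 1) = (-(2*(-2)*(5 - 2) + 10))/(-2 - ⅙*1²) = (-(2*(-2)*3 + 10))/(-2 - ⅙*1) = (-(-12 + 10))/(-2 - ⅙) = (-1*(-2))/(-13/6) = 2*(-6/13) = -12/13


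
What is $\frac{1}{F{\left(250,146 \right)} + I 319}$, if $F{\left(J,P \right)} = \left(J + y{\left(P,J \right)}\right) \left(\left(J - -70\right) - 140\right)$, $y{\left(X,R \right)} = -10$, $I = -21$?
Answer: $\frac{1}{36501} \approx 2.7397 \cdot 10^{-5}$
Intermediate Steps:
$F{\left(J,P \right)} = \left(-70 + J\right) \left(-10 + J\right)$ ($F{\left(J,P \right)} = \left(J - 10\right) \left(\left(J - -70\right) - 140\right) = \left(-10 + J\right) \left(\left(J + 70\right) - 140\right) = \left(-10 + J\right) \left(\left(70 + J\right) - 140\right) = \left(-10 + J\right) \left(-70 + J\right) = \left(-70 + J\right) \left(-10 + J\right)$)
$\frac{1}{F{\left(250,146 \right)} + I 319} = \frac{1}{\left(700 + 250^{2} - 20000\right) - 6699} = \frac{1}{\left(700 + 62500 - 20000\right) - 6699} = \frac{1}{43200 - 6699} = \frac{1}{36501}$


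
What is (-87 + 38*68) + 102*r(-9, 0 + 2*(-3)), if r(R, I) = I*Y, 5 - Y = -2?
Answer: -1787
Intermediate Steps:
Y = 7 (Y = 5 - 1*(-2) = 5 + 2 = 7)
r(R, I) = 7*I (r(R, I) = I*7 = 7*I)
(-87 + 38*68) + 102*r(-9, 0 + 2*(-3)) = (-87 + 38*68) + 102*(7*(0 + 2*(-3))) = (-87 + 2584) + 102*(7*(0 - 6)) = 2497 + 102*(7*(-6)) = 2497 + 102*(-42) = 2497 - 4284 = -1787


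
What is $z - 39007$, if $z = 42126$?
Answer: $3119$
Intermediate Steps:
$z - 39007 = 42126 - 39007 = 3119$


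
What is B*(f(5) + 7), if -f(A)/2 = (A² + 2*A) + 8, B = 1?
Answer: -79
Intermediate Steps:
f(A) = -16 - 4*A - 2*A² (f(A) = -2*((A² + 2*A) + 8) = -2*(8 + A² + 2*A) = -16 - 4*A - 2*A²)
B*(f(5) + 7) = 1*((-16 - 4*5 - 2*5²) + 7) = 1*((-16 - 20 - 2*25) + 7) = 1*((-16 - 20 - 50) + 7) = 1*(-86 + 7) = 1*(-79) = -79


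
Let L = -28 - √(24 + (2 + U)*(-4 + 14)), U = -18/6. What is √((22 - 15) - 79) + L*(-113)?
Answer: 3164 + 113*√14 + 6*I*√2 ≈ 3586.8 + 8.4853*I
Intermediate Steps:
U = -3 (U = -18*⅙ = -3)
L = -28 - √14 (L = -28 - √(24 + (2 - 3)*(-4 + 14)) = -28 - √(24 - 1*10) = -28 - √(24 - 10) = -28 - √14 ≈ -31.742)
√((22 - 15) - 79) + L*(-113) = √((22 - 15) - 79) + (-28 - √14)*(-113) = √(7 - 79) + (3164 + 113*√14) = √(-72) + (3164 + 113*√14) = 6*I*√2 + (3164 + 113*√14) = 3164 + 113*√14 + 6*I*√2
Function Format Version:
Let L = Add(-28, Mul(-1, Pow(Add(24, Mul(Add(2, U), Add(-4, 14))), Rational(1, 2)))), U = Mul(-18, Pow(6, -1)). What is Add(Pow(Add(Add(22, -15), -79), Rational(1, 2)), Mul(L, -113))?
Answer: Add(3164, Mul(113, Pow(14, Rational(1, 2))), Mul(6, I, Pow(2, Rational(1, 2)))) ≈ Add(3586.8, Mul(8.4853, I))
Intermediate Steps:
U = -3 (U = Mul(-18, Rational(1, 6)) = -3)
L = Add(-28, Mul(-1, Pow(14, Rational(1, 2)))) (L = Add(-28, Mul(-1, Pow(Add(24, Mul(Add(2, -3), Add(-4, 14))), Rational(1, 2)))) = Add(-28, Mul(-1, Pow(Add(24, Mul(-1, 10)), Rational(1, 2)))) = Add(-28, Mul(-1, Pow(Add(24, -10), Rational(1, 2)))) = Add(-28, Mul(-1, Pow(14, Rational(1, 2)))) ≈ -31.742)
Add(Pow(Add(Add(22, -15), -79), Rational(1, 2)), Mul(L, -113)) = Add(Pow(Add(Add(22, -15), -79), Rational(1, 2)), Mul(Add(-28, Mul(-1, Pow(14, Rational(1, 2)))), -113)) = Add(Pow(Add(7, -79), Rational(1, 2)), Add(3164, Mul(113, Pow(14, Rational(1, 2))))) = Add(Pow(-72, Rational(1, 2)), Add(3164, Mul(113, Pow(14, Rational(1, 2))))) = Add(Mul(6, I, Pow(2, Rational(1, 2))), Add(3164, Mul(113, Pow(14, Rational(1, 2))))) = Add(3164, Mul(113, Pow(14, Rational(1, 2))), Mul(6, I, Pow(2, Rational(1, 2))))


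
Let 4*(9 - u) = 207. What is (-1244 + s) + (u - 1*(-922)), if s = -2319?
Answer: -10735/4 ≈ -2683.8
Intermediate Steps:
u = -171/4 (u = 9 - ¼*207 = 9 - 207/4 = -171/4 ≈ -42.750)
(-1244 + s) + (u - 1*(-922)) = (-1244 - 2319) + (-171/4 - 1*(-922)) = -3563 + (-171/4 + 922) = -3563 + 3517/4 = -10735/4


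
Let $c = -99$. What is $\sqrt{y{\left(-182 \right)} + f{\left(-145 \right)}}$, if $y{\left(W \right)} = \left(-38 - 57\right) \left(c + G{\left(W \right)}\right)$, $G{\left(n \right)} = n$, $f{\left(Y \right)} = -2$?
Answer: $\sqrt{26693} \approx 163.38$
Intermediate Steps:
$y{\left(W \right)} = 9405 - 95 W$ ($y{\left(W \right)} = \left(-38 - 57\right) \left(-99 + W\right) = - 95 \left(-99 + W\right) = 9405 - 95 W$)
$\sqrt{y{\left(-182 \right)} + f{\left(-145 \right)}} = \sqrt{\left(9405 - -17290\right) - 2} = \sqrt{\left(9405 + 17290\right) - 2} = \sqrt{26695 - 2} = \sqrt{26693}$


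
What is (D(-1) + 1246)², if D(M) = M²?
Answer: 1555009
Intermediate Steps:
(D(-1) + 1246)² = ((-1)² + 1246)² = (1 + 1246)² = 1247² = 1555009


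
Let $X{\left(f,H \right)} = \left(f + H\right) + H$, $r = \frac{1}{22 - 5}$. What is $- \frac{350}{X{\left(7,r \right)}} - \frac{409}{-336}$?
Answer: $- \frac{1949711}{40656} \approx -47.956$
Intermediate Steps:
$r = \frac{1}{17} \approx 0.058824$
$X{\left(f,H \right)} = f + 2 H$ ($X{\left(f,H \right)} = \left(H + f\right) + H = f + 2 H$)
$- \frac{350}{X{\left(7,r \right)}} - \frac{409}{-336} = - \frac{350}{7 + 2 \cdot \frac{1}{17}} - \frac{409}{-336} = - \frac{350}{7 + \frac{2}{17}} - - \frac{409}{336} = - \frac{350}{\frac{121}{17}} + \frac{409}{336} = \left(-350\right) \frac{17}{121} + \frac{409}{336} = - \frac{5950}{121} + \frac{409}{336} = - \frac{1949711}{40656}$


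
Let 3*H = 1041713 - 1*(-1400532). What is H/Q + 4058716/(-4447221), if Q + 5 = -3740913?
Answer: -6267908275001/5545563029626 ≈ -1.1303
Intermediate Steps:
Q = -3740918 (Q = -5 - 3740913 = -3740918)
H = 2442245/3 (H = (1041713 - 1*(-1400532))/3 = (1041713 + 1400532)/3 = (⅓)*2442245 = 2442245/3 ≈ 8.1408e+5)
H/Q + 4058716/(-4447221) = (2442245/3)/(-3740918) + 4058716/(-4447221) = (2442245/3)*(-1/3740918) + 4058716*(-1/4447221) = -2442245/11222754 - 4058716/4447221 = -6267908275001/5545563029626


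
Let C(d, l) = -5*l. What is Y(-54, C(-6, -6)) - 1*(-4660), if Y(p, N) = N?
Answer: 4690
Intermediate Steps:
Y(-54, C(-6, -6)) - 1*(-4660) = -5*(-6) - 1*(-4660) = 30 + 4660 = 4690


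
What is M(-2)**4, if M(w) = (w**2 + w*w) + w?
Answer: 1296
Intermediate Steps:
M(w) = w + 2*w**2 (M(w) = (w**2 + w**2) + w = 2*w**2 + w = w + 2*w**2)
M(-2)**4 = (-2*(1 + 2*(-2)))**4 = (-2*(1 - 4))**4 = (-2*(-3))**4 = 6**4 = 1296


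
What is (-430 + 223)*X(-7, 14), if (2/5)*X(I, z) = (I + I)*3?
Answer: 21735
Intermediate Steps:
X(I, z) = 15*I (X(I, z) = 5*((I + I)*3)/2 = 5*((2*I)*3)/2 = 5*(6*I)/2 = 15*I)
(-430 + 223)*X(-7, 14) = (-430 + 223)*(15*(-7)) = -207*(-105) = 21735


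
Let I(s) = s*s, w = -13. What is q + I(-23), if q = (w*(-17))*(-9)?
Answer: -1460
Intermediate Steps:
I(s) = s**2
q = -1989 (q = -13*(-17)*(-9) = 221*(-9) = -1989)
q + I(-23) = -1989 + (-23)**2 = -1989 + 529 = -1460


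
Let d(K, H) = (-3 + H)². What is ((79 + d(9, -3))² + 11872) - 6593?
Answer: 18504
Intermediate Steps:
((79 + d(9, -3))² + 11872) - 6593 = ((79 + (-3 - 3)²)² + 11872) - 6593 = ((79 + (-6)²)² + 11872) - 6593 = ((79 + 36)² + 11872) - 6593 = (115² + 11872) - 6593 = (13225 + 11872) - 6593 = 25097 - 6593 = 18504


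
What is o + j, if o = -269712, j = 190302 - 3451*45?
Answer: -234705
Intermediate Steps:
j = 35007 (j = 190302 - 155295 = 35007)
o + j = -269712 + 35007 = -234705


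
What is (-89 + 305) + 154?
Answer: 370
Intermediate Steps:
(-89 + 305) + 154 = 216 + 154 = 370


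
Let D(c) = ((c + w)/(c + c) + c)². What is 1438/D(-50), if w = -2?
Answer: 898750/1530169 ≈ 0.58735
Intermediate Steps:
D(c) = (c + (-2 + c)/(2*c))² (D(c) = ((c - 2)/(c + c) + c)² = ((-2 + c)/((2*c)) + c)² = ((-2 + c)*(1/(2*c)) + c)² = ((-2 + c)/(2*c) + c)² = (c + (-2 + c)/(2*c))²)
1438/D(-50) = 1438/(((¼)*(-2 - 50 + 2*(-50)²)²/(-50)²)) = 1438/(((¼)*(1/2500)*(-2 - 50 + 2*2500)²)) = 1438/(((¼)*(1/2500)*(-2 - 50 + 5000)²)) = 1438/(((¼)*(1/2500)*4948²)) = 1438/(((¼)*(1/2500)*24482704)) = 1438/(1530169/625) = 1438*(625/1530169) = 898750/1530169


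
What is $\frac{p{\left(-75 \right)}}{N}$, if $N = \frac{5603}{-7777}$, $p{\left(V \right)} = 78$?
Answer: $- \frac{46662}{431} \approx -108.26$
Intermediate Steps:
$N = - \frac{5603}{7777}$ ($N = 5603 \left(- \frac{1}{7777}\right) = - \frac{5603}{7777} \approx -0.72046$)
$\frac{p{\left(-75 \right)}}{N} = \frac{78}{- \frac{5603}{7777}} = 78 \left(- \frac{7777}{5603}\right) = - \frac{46662}{431}$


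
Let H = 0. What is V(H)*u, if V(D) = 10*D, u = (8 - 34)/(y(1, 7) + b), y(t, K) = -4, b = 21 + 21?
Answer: 0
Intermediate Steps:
b = 42
u = -13/19 (u = (8 - 34)/(-4 + 42) = -26/38 = -26*1/38 = -13/19 ≈ -0.68421)
V(H)*u = (10*0)*(-13/19) = 0*(-13/19) = 0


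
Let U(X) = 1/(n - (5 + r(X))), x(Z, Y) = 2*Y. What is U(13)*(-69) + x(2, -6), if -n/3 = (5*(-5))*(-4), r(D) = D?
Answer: -1249/106 ≈ -11.783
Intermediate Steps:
n = -300 (n = -3*5*(-5)*(-4) = -(-75)*(-4) = -3*100 = -300)
U(X) = 1/(-305 - X) (U(X) = 1/(-300 - (5 + X)) = 1/(-300 + (-5 - X)) = 1/(-305 - X))
U(13)*(-69) + x(2, -6) = -1/(305 + 13)*(-69) + 2*(-6) = -1/318*(-69) - 12 = 23/106 - 12 = -1249/106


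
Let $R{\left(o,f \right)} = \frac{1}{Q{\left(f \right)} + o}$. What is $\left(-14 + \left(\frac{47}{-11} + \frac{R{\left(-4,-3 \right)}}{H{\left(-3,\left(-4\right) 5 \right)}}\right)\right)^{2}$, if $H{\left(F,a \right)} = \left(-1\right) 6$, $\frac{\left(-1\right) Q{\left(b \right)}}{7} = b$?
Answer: $\frac{420783169}{1258884} \approx 334.25$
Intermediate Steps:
$Q{\left(b \right)} = - 7 b$
$R{\left(o,f \right)} = \frac{1}{o - 7 f}$ ($R{\left(o,f \right)} = \frac{1}{- 7 f + o} = \frac{1}{o - 7 f}$)
$H{\left(F,a \right)} = -6$
$\left(-14 + \left(\frac{47}{-11} + \frac{R{\left(-4,-3 \right)}}{H{\left(-3,\left(-4\right) 5 \right)}}\right)\right)^{2} = \left(-14 + \left(\frac{47}{-11} + \frac{\left(-1\right) \frac{1}{\left(-1\right) \left(-4\right) + 7 \left(-3\right)}}{-6}\right)\right)^{2} = \left(-14 + \left(47 \left(- \frac{1}{11}\right) + - \frac{1}{4 - 21} \left(- \frac{1}{6}\right)\right)\right)^{2} = \left(-14 - \left(\frac{47}{11} - - \frac{1}{-17} \left(- \frac{1}{6}\right)\right)\right)^{2} = \left(-14 - \left(\frac{47}{11} - \left(-1\right) \left(- \frac{1}{17}\right) \left(- \frac{1}{6}\right)\right)\right)^{2} = \left(-14 + \left(- \frac{47}{11} + \frac{1}{17} \left(- \frac{1}{6}\right)\right)\right)^{2} = \left(-14 - \frac{4805}{1122}\right)^{2} = \left(- \frac{20513}{1122}\right)^{2} = \frac{420783169}{1258884}$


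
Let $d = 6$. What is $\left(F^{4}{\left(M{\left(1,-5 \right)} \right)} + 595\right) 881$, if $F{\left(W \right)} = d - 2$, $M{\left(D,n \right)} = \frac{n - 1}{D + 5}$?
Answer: $749731$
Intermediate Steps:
$M{\left(D,n \right)} = \frac{-1 + n}{5 + D}$
$F{\left(W \right)} = 4$ ($F{\left(W \right)} = 6 - 2 = 4$)
$\left(F^{4}{\left(M{\left(1,-5 \right)} \right)} + 595\right) 881 = \left(4^{4} + 595\right) 881 = \left(256 + 595\right) 881 = 851 \cdot 881 = 749731$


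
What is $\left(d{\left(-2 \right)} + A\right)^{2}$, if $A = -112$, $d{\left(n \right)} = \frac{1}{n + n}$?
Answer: $\frac{201601}{16} \approx 12600.0$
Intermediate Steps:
$d{\left(n \right)} = \frac{1}{2 n}$
$\left(d{\left(-2 \right)} + A\right)^{2} = \left(\frac{1}{2 \left(-2\right)} - 112\right)^{2} = \left(\frac{1}{2} \left(- \frac{1}{2}\right) - 112\right)^{2} = \left(- \frac{1}{4} - 112\right)^{2} = \left(- \frac{449}{4}\right)^{2} = \frac{201601}{16}$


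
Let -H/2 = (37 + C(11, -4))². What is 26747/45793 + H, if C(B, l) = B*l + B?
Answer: -1438629/45793 ≈ -31.416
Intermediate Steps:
C(B, l) = B + B*l
H = -32 (H = -2*(37 + 11*(1 - 4))² = -2*(37 + 11*(-3))² = -2*(37 - 33)² = -2*4² = -2*16 = -32)
26747/45793 + H = 26747/45793 - 32 = -1438629/45793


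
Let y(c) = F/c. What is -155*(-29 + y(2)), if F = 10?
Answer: 3720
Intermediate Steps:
y(c) = 10/c
-155*(-29 + y(2)) = -155*(-29 + 10/2) = -155*(-29 + 10*(1/2)) = -155*(-29 + 5) = -155*(-24) = 3720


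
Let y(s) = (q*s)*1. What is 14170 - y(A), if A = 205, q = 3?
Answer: 13555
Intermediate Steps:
y(s) = 3*s (y(s) = (3*s)*1 = 3*s)
14170 - y(A) = 14170 - 3*205 = 14170 - 1*615 = 14170 - 615 = 13555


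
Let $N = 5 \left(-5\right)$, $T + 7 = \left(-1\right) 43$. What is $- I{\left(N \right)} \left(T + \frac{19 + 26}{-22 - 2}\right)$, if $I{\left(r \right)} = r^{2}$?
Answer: $\frac{259375}{8} \approx 32422.0$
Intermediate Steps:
$T = -50$ ($T = -7 - 43 = -50$)
$N = -25$
$- I{\left(N \right)} \left(T + \frac{19 + 26}{-22 - 2}\right) = - \left(-25\right)^{2} \left(-50 + \frac{19 + 26}{-22 - 2}\right) = - 625 \left(-50 + \frac{45}{-24}\right) = - 625 \left(-50 + 45 \left(- \frac{1}{24}\right)\right) = - 625 \left(-50 - \frac{15}{8}\right) = - \frac{625 \left(-415\right)}{8} = \left(-1\right) \left(- \frac{259375}{8}\right) = \frac{259375}{8}$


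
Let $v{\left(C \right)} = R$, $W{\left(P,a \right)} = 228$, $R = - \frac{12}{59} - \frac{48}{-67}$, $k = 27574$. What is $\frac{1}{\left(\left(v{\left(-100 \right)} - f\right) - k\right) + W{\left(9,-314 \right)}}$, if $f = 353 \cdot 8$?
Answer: $- \frac{3953}{119259982} \approx -3.3146 \cdot 10^{-5}$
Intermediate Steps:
$R = \frac{2028}{3953}$ ($R = \left(-12\right) \frac{1}{59} - - \frac{48}{67} = - \frac{12}{59} + \frac{48}{67} = \frac{2028}{3953} \approx 0.51303$)
$f = 2824$
$v{\left(C \right)} = \frac{2028}{3953}$
$\frac{1}{\left(\left(v{\left(-100 \right)} - f\right) - k\right) + W{\left(9,-314 \right)}} = \frac{1}{\left(\left(\frac{2028}{3953} - 2824\right) - 27574\right) + 228} = \frac{1}{\left(- \frac{11161244}{3953} - 27574\right) + 228} = \frac{1}{- \frac{120161266}{3953} + 228} = \frac{1}{- \frac{119259982}{3953}} = - \frac{3953}{119259982}$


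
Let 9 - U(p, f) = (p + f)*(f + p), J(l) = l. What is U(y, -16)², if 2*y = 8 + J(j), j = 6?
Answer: 5184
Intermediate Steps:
y = 7 (y = (8 + 6)/2 = (½)*14 = 7)
U(p, f) = 9 - (f + p)² (U(p, f) = 9 - (p + f)*(f + p) = 9 - (f + p)*(f + p) = 9 - (f + p)²)
U(y, -16)² = (9 - (-16 + 7)²)² = (9 - 1*(-9)²)² = (9 - 1*81)² = (9 - 81)² = (-72)² = 5184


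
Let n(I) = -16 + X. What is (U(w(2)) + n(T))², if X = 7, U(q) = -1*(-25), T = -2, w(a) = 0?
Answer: 256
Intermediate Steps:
U(q) = 25
n(I) = -9 (n(I) = -16 + 7 = -9)
(U(w(2)) + n(T))² = (25 - 9)² = 16² = 256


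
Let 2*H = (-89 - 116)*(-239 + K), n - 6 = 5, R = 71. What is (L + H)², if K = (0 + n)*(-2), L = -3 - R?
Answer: 2846969449/4 ≈ 7.1174e+8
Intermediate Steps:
n = 11 (n = 6 + 5 = 11)
L = -74 (L = -3 - 1*71 = -3 - 71 = -74)
K = -22 (K = (0 + 11)*(-2) = 11*(-2) = -22)
H = 53505/2 (H = ((-89 - 116)*(-239 - 22))/2 = (-205*(-261))/2 = (½)*53505 = 53505/2 ≈ 26753.)
(L + H)² = (-74 + 53505/2)² = (53357/2)² = 2846969449/4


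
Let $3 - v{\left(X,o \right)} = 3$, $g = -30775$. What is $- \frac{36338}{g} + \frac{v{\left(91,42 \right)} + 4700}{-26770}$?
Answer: $\frac{82812576}{82384675} \approx 1.0052$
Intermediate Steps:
$v{\left(X,o \right)} = 0$ ($v{\left(X,o \right)} = 3 - 3 = 0$)
$- \frac{36338}{g} + \frac{v{\left(91,42 \right)} + 4700}{-26770} = - \frac{36338}{-30775} + \frac{0 + 4700}{-26770} = \left(-36338\right) \left(- \frac{1}{30775}\right) + 4700 \left(- \frac{1}{26770}\right) = \frac{36338}{30775} - \frac{470}{2677} = \frac{82812576}{82384675}$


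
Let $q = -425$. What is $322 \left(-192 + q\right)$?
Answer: $-198674$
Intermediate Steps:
$322 \left(-192 + q\right) = 322 \left(-192 - 425\right) = 322 \left(-617\right) = -198674$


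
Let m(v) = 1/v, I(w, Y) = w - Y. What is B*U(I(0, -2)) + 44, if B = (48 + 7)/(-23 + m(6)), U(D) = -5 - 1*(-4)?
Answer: 6358/137 ≈ 46.409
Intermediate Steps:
m(v) = 1/v
U(D) = -1 (U(D) = -5 + 4 = -1)
B = -330/137 (B = (48 + 7)/(-23 + 1/6) = 55/(-23 + 1/6) = 55/(-137/6) = 55*(-6/137) = -330/137 ≈ -2.4088)
B*U(I(0, -2)) + 44 = -330/137*(-1) + 44 = 330/137 + 44 = 6358/137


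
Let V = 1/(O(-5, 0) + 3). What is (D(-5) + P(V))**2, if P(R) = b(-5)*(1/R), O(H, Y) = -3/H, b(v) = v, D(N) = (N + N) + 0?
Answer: 784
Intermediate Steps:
D(N) = 2*N (D(N) = 2*N + 0 = 2*N)
V = 5/18 (V = 1/(-3/(-5) + 3) = 1/(-3*(-1/5) + 3) = 1/(3/5 + 3) = 1/(18/5) = 5/18 ≈ 0.27778)
P(R) = -5/R
(D(-5) + P(V))**2 = (2*(-5) - 5/5/18)**2 = (-10 - 5*18/5)**2 = (-10 - 18)**2 = (-28)**2 = 784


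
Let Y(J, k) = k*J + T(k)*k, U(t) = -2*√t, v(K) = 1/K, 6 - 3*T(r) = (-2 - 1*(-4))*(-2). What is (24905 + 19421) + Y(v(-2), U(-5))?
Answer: 44326 - 17*I*√5/3 ≈ 44326.0 - 12.671*I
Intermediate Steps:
T(r) = 10/3 (T(r) = 2 - (-2 - 1*(-4))*(-2)/3 = 2 - (-2 + 4)*(-2)/3 = 2 - 2*(-2)/3 = 2 - ⅓*(-4) = 2 + 4/3 = 10/3)
v(K) = 1/K
Y(J, k) = 10*k/3 + J*k (Y(J, k) = k*J + 10*k/3 = J*k + 10*k/3 = 10*k/3 + J*k)
(24905 + 19421) + Y(v(-2), U(-5)) = (24905 + 19421) + (-2*I*√5)*(10 + 3/(-2))/3 = 44326 + (-2*I*√5)*(10 + 3*(-½))/3 = 44326 + (-2*I*√5)*(10 - 3/2)/3 = 44326 + (⅓)*(-2*I*√5)*(17/2) = 44326 - 17*I*√5/3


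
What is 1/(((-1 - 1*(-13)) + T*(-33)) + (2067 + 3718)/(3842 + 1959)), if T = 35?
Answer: -5801/6624758 ≈ -0.00087565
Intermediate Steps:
1/(((-1 - 1*(-13)) + T*(-33)) + (2067 + 3718)/(3842 + 1959)) = 1/(((-1 - 1*(-13)) + 35*(-33)) + (2067 + 3718)/(3842 + 1959)) = 1/(((-1 + 13) - 1155) + 5785/5801) = 1/((12 - 1155) + 5785*(1/5801)) = 1/(-1143 + 5785/5801) = 1/(-6624758/5801) = -5801/6624758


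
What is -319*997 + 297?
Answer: -317746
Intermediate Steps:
-319*997 + 297 = -318043 + 297 = -317746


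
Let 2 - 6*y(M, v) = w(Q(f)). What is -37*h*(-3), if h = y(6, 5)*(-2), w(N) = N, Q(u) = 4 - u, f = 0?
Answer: 74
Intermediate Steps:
y(M, v) = -1/3 (y(M, v) = 1/3 - (4 - 1*0)/6 = 1/3 - (4 + 0)/6 = 1/3 - 1/6*4 = 1/3 - 2/3 = -1/3)
h = 2/3 (h = -1/3*(-2) = 2/3 ≈ 0.66667)
-37*h*(-3) = -37*2/3*(-3) = -74/3*(-3) = 74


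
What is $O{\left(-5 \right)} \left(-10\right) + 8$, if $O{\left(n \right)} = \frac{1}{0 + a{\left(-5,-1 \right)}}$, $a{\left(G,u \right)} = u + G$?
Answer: $\frac{29}{3} \approx 9.6667$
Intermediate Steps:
$a{\left(G,u \right)} = G + u$
$O{\left(n \right)} = - \frac{1}{6}$ ($O{\left(n \right)} = \frac{1}{0 - 6} = \frac{1}{-6} = - \frac{1}{6}$)
$O{\left(-5 \right)} \left(-10\right) + 8 = \left(- \frac{1}{6}\right) \left(-10\right) + 8 = \frac{5}{3} + 8 = \frac{29}{3}$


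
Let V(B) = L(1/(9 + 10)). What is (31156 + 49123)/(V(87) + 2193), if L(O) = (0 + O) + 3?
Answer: 1525301/41725 ≈ 36.556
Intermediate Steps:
L(O) = 3 + O (L(O) = O + 3 = 3 + O)
V(B) = 58/19 (V(B) = 3 + 1/(9 + 10) = 3 + 1/19 = 58/19)
(31156 + 49123)/(V(87) + 2193) = (31156 + 49123)/(58/19 + 2193) = 80279/(41725/19) = 80279*(19/41725) = 1525301/41725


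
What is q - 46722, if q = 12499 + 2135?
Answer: -32088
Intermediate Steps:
q = 14634
q - 46722 = 14634 - 46722 = -32088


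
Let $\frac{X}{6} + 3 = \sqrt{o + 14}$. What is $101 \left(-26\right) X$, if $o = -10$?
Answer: $15756$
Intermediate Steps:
$X = -6$ ($X = -18 + 6 \sqrt{-10 + 14} = -18 + 6 \sqrt{4} = -18 + 6 \cdot 2 = -18 + 12 = -6$)
$101 \left(-26\right) X = 101 \left(-26\right) \left(-6\right) = \left(-2626\right) \left(-6\right) = 15756$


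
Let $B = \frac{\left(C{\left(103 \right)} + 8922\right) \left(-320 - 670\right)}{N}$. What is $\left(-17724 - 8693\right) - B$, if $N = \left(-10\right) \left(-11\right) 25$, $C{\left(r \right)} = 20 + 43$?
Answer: $- \frac{115912}{5} \approx -23182.0$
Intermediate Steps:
$C{\left(r \right)} = 63$
$N = 2750$ ($N = 110 \cdot 25 = 2750$)
$B = - \frac{16173}{5}$ ($B = \frac{\left(63 + 8922\right) \left(-320 - 670\right)}{2750} = 8985 \left(-990\right) \frac{1}{2750} = \left(-8895150\right) \frac{1}{2750} = - \frac{16173}{5} \approx -3234.6$)
$\left(-17724 - 8693\right) - B = \left(-17724 - 8693\right) - - \frac{16173}{5} = -26417 + \frac{16173}{5} = - \frac{115912}{5}$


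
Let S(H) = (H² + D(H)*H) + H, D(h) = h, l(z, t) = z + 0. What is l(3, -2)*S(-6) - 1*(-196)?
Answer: 394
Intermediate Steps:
l(z, t) = z
S(H) = H + 2*H² (S(H) = (H² + H*H) + H = (H² + H²) + H = 2*H² + H = H + 2*H²)
l(3, -2)*S(-6) - 1*(-196) = 3*(-6*(1 + 2*(-6))) - 1*(-196) = 3*(-6*(1 - 12)) + 196 = 3*(-6*(-11)) + 196 = 3*66 + 196 = 198 + 196 = 394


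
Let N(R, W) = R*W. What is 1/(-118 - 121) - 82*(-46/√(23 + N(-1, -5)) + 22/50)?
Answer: -215603/5975 + 1886*√7/7 ≈ 676.76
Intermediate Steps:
1/(-118 - 121) - 82*(-46/√(23 + N(-1, -5)) + 22/50) = 1/(-118 - 121) - 82*(-46/√(23 - 1*(-5)) + 22/50) = 1/(-239) - 82*(-46/√(23 + 5) + 22*(1/50)) = -1/239 - 82*(-46*√7/14 + 11/25) = -1/239 - 82*(-23*√7/7 + 11/25) = -1/239 - 82*(11/25 - 23*√7/7) = -1/239 + (-902/25 + 1886*√7/7) = -215603/5975 + 1886*√7/7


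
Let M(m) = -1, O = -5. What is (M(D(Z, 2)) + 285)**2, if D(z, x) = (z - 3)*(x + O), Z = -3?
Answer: 80656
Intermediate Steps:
D(z, x) = (-5 + x)*(-3 + z) (D(z, x) = (z - 3)*(x - 5) = (-3 + z)*(-5 + x) = (-5 + x)*(-3 + z))
(M(D(Z, 2)) + 285)**2 = (-1 + 285)**2 = 284**2 = 80656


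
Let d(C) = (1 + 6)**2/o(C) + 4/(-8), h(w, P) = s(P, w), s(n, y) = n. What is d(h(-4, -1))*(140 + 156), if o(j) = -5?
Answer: -15244/5 ≈ -3048.8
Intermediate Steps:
h(w, P) = P
d(C) = -103/10 (d(C) = (1 + 6)**2/(-5) + 4/(-8) = 7**2*(-1/5) + 4*(-1/8) = 49*(-1/5) - 1/2 = -49/5 - 1/2 = -103/10)
d(h(-4, -1))*(140 + 156) = -103*(140 + 156)/10 = -103/10*296 = -15244/5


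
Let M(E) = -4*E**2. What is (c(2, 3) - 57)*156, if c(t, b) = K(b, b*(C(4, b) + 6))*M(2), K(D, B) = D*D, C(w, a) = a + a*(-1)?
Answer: -31356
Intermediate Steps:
C(w, a) = 0 (C(w, a) = a - a = 0)
K(D, B) = D**2
c(t, b) = -16*b**2 (c(t, b) = b**2*(-4*2**2) = b**2*(-4*4) = b**2*(-16) = -16*b**2)
(c(2, 3) - 57)*156 = (-16*3**2 - 57)*156 = (-16*9 - 57)*156 = (-144 - 57)*156 = -201*156 = -31356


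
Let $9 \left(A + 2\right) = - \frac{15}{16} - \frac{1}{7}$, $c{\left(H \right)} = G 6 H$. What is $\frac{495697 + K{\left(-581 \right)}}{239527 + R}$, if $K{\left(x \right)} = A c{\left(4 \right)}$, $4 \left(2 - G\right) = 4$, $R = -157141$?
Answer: $\frac{20817137}{3460212} \approx 6.0161$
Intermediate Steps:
$G = 1$ ($G = 2 - 1 = 1$)
$c{\left(H \right)} = 6 H$ ($c{\left(H \right)} = 1 \cdot 6 H = 6 H$)
$A = - \frac{2137}{1008}$ ($A = -2 + \frac{- \frac{15}{16} - \frac{1}{7}}{9} = -2 + \frac{1}{9} \left(- \frac{121}{112}\right) = -2 - \frac{121}{1008} = - \frac{2137}{1008} \approx -2.12$)
$K{\left(x \right)} = - \frac{2137}{42}$ ($K{\left(x \right)} = - \frac{2137 \cdot 6 \cdot 4}{1008} = \left(- \frac{2137}{1008}\right) 24 = - \frac{2137}{42}$)
$\frac{495697 + K{\left(-581 \right)}}{239527 + R} = \frac{495697 - \frac{2137}{42}}{239527 - 157141} = \frac{20817137}{42 \cdot 82386} = \frac{20817137}{42} \cdot \frac{1}{82386} = \frac{20817137}{3460212}$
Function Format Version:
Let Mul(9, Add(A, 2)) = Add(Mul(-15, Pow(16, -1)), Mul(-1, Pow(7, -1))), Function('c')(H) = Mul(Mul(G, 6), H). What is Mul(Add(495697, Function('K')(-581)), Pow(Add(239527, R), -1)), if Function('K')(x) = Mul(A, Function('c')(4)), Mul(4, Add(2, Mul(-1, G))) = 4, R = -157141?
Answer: Rational(20817137, 3460212) ≈ 6.0161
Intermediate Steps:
G = 1 (G = Add(2, Mul(Rational(-1, 4), 4)) = Add(2, -1) = 1)
Function('c')(H) = Mul(6, H) (Function('c')(H) = Mul(Mul(1, 6), H) = Mul(6, H))
A = Rational(-2137, 1008) (A = Add(-2, Mul(Rational(1, 9), Add(Mul(-15, Pow(16, -1)), Mul(-1, Pow(7, -1))))) = Add(-2, Mul(Rational(1, 9), Add(Mul(-15, Rational(1, 16)), Mul(-1, Rational(1, 7))))) = Add(-2, Mul(Rational(1, 9), Add(Rational(-15, 16), Rational(-1, 7)))) = Add(-2, Mul(Rational(1, 9), Rational(-121, 112))) = Add(-2, Rational(-121, 1008)) = Rational(-2137, 1008) ≈ -2.1200)
Function('K')(x) = Rational(-2137, 42) (Function('K')(x) = Mul(Rational(-2137, 1008), Mul(6, 4)) = Mul(Rational(-2137, 1008), 24) = Rational(-2137, 42))
Mul(Add(495697, Function('K')(-581)), Pow(Add(239527, R), -1)) = Mul(Add(495697, Rational(-2137, 42)), Pow(Add(239527, -157141), -1)) = Mul(Rational(20817137, 42), Pow(82386, -1)) = Mul(Rational(20817137, 42), Rational(1, 82386)) = Rational(20817137, 3460212)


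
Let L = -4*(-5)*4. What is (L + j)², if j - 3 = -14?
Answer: 4761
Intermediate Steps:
j = -11 (j = 3 - 14 = -11)
L = 80 (L = 20*4 = 80)
(L + j)² = (80 - 11)² = 69² = 4761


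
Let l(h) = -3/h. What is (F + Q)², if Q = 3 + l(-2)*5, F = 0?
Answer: 441/4 ≈ 110.25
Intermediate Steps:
Q = 21/2 (Q = 3 - 3/(-2)*5 = 3 - 3*(-½)*5 = 3 + (3/2)*5 = 3 + 15/2 = 21/2 ≈ 10.500)
(F + Q)² = (0 + 21/2)² = (21/2)² = 441/4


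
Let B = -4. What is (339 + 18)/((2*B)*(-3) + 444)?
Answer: 119/156 ≈ 0.76282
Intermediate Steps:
(339 + 18)/((2*B)*(-3) + 444) = (339 + 18)/((2*(-4))*(-3) + 444) = 357/(-8*(-3) + 444) = 357/(24 + 444) = 357/468 = 357*(1/468) = 119/156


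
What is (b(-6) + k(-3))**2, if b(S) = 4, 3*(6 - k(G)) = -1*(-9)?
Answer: 49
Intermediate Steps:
k(G) = 3 (k(G) = 6 - (-1)*(-9)/3 = 6 - 1/3*9 = 6 - 3 = 3)
(b(-6) + k(-3))**2 = (4 + 3)**2 = 7**2 = 49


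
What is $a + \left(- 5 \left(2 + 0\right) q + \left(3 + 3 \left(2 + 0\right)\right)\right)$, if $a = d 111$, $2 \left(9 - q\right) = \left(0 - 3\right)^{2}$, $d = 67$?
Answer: $7401$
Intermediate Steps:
$q = \frac{9}{2}$ ($q = 9 - \frac{\left(0 - 3\right)^{2}}{2} = 9 - \frac{\left(-3\right)^{2}}{2} = 9 - \frac{9}{2} = \frac{9}{2} \approx 4.5$)
$a = 7437$ ($a = 67 \cdot 111 = 7437$)
$a + \left(- 5 \left(2 + 0\right) q + \left(3 + 3 \left(2 + 0\right)\right)\right) = 7437 + \left(- 5 \left(2 + 0\right) \frac{9}{2} + \left(3 + 3 \left(2 + 0\right)\right)\right) = 7437 + \left(\left(-5\right) 2 \cdot \frac{9}{2} + \left(3 + 3 \cdot 2\right)\right) = 7437 + \left(\left(-10\right) \frac{9}{2} + \left(3 + 6\right)\right) = 7437 + \left(-45 + 9\right) = 7437 - 36 = 7401$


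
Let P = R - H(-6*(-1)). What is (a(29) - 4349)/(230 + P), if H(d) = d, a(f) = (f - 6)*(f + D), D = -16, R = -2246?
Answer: 675/337 ≈ 2.0030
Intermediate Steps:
a(f) = (-16 + f)*(-6 + f) (a(f) = (f - 6)*(f - 16) = (-6 + f)*(-16 + f) = (-16 + f)*(-6 + f))
P = -2252 (P = -2246 - (-6)*(-1) = -2246 - 1*6 = -2246 - 6 = -2252)
(a(29) - 4349)/(230 + P) = ((96 + 29**2 - 22*29) - 4349)/(230 - 2252) = ((96 + 841 - 638) - 4349)/(-2022) = (299 - 4349)*(-1/2022) = -4050*(-1/2022) = 675/337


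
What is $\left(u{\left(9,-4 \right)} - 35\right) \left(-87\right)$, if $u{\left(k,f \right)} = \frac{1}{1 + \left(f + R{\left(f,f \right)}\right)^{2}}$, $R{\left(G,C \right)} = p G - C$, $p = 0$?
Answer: $2958$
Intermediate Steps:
$R{\left(G,C \right)} = - C$ ($R{\left(G,C \right)} = 0 G - C = 0 - C = - C$)
$u{\left(k,f \right)} = 1$ ($u{\left(k,f \right)} = \frac{1}{1 + \left(f - f\right)^{2}} = \frac{1}{1 + 0^{2}} = \frac{1}{1 + 0} = 1^{-1} = 1$)
$\left(u{\left(9,-4 \right)} - 35\right) \left(-87\right) = \left(1 - 35\right) \left(-87\right) = \left(-34\right) \left(-87\right) = 2958$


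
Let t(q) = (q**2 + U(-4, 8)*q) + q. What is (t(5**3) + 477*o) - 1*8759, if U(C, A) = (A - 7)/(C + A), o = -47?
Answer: -61587/4 ≈ -15397.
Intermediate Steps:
U(C, A) = (-7 + A)/(A + C)
t(q) = q**2 + 5*q/4 (t(q) = (q**2 + ((-7 + 8)/(8 - 4))*q) + q = (q**2 + (1/4)*q) + q = (q**2 + ((1/4)*1)*q) + q = (q**2 + q/4) + q = q**2 + 5*q/4)
(t(5**3) + 477*o) - 1*8759 = ((1/4)*5**3*(5 + 4*5**3) + 477*(-47)) - 1*8759 = ((1/4)*125*(5 + 4*125) - 22419) - 8759 = ((1/4)*125*(5 + 500) - 22419) - 8759 = ((1/4)*125*505 - 22419) - 8759 = (63125/4 - 22419) - 8759 = -26551/4 - 8759 = -61587/4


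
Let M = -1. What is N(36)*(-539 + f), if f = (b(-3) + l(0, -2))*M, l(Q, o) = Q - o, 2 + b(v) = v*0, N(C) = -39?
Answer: 21021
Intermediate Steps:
b(v) = -2 (b(v) = -2 + v*0 = -2 + 0 = -2)
f = 0 (f = (-2 + (0 - 1*(-2)))*(-1) = (-2 + (0 + 2))*(-1) = (-2 + 2)*(-1) = 0*(-1) = 0)
N(36)*(-539 + f) = -39*(-539 + 0) = -39*(-539) = 21021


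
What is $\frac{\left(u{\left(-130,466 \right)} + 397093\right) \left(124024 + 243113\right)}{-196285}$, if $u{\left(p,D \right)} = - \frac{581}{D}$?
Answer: $- \frac{67936776950709}{91468810} \approx -7.4273 \cdot 10^{5}$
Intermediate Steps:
$\frac{\left(u{\left(-130,466 \right)} + 397093\right) \left(124024 + 243113\right)}{-196285} = \frac{\left(- \frac{581}{466} + 397093\right) \left(124024 + 243113\right)}{-196285} = \left(\left(-581\right) \frac{1}{466} + 397093\right) 367137 \left(- \frac{1}{196285}\right) = \left(- \frac{581}{466} + 397093\right) 367137 \left(- \frac{1}{196285}\right) = \frac{185044757}{466} \cdot 367137 \left(- \frac{1}{196285}\right) = \frac{67936776950709}{466} \left(- \frac{1}{196285}\right) = - \frac{67936776950709}{91468810}$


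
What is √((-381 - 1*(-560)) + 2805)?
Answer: 2*√746 ≈ 54.626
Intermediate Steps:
√((-381 - 1*(-560)) + 2805) = √((-381 + 560) + 2805) = √(179 + 2805) = √2984 = 2*√746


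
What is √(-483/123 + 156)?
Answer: √255635/41 ≈ 12.332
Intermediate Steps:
√(-483/123 + 156) = √(-483*1/123 + 156) = √(-161/41 + 156) = √(6235/41) = √255635/41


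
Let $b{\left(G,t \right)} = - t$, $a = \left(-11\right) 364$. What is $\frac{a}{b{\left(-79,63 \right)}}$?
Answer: $\frac{572}{9} \approx 63.556$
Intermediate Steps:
$a = -4004$
$\frac{a}{b{\left(-79,63 \right)}} = - \frac{4004}{\left(-1\right) 63} = - \frac{4004}{-63} = \left(-4004\right) \left(- \frac{1}{63}\right) = \frac{572}{9}$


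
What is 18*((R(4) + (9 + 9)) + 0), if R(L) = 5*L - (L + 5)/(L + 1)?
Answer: 3258/5 ≈ 651.60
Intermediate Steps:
R(L) = 5*L - (5 + L)/(1 + L)
18*((R(4) + (9 + 9)) + 0) = 18*(((-5 + 4*4 + 5*4²)/(1 + 4) + (9 + 9)) + 0) = 18*(((-5 + 16 + 5*16)/5 + 18) + 0) = 18*(((-5 + 16 + 80)/5 + 18) + 0) = 18*(((⅕)*91 + 18) + 0) = 18*((91/5 + 18) + 0) = 18*(181/5 + 0) = 18*(181/5) = 3258/5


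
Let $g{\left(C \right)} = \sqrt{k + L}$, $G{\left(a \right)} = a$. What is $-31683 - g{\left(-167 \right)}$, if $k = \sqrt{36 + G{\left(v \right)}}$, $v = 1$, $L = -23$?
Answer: $-31683 - i \sqrt{23 - \sqrt{37}} \approx -31683.0 - 4.1131 i$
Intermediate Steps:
$k = \sqrt{37}$ ($k = \sqrt{36 + 1} = \sqrt{37} \approx 6.0828$)
$g{\left(C \right)} = \sqrt{-23 + \sqrt{37}}$ ($g{\left(C \right)} = \sqrt{\sqrt{37} - 23} = \sqrt{-23 + \sqrt{37}}$)
$-31683 - g{\left(-167 \right)} = -31683 - \sqrt{-23 + \sqrt{37}}$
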